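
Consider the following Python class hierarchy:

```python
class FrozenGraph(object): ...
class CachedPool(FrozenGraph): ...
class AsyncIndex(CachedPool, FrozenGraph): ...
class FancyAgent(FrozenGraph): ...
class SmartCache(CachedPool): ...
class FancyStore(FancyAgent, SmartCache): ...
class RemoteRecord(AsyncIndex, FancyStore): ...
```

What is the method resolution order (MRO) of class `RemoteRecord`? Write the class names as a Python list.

L[RemoteRecord] = RemoteRecord + merge(L[AsyncIndex], L[FancyStore], [AsyncIndex FancyStore])
  take AsyncIndex:  [AsyncIndex CachedPool FrozenGraph object] + [FancyStore FancyAgent SmartCache CachedPool FrozenGraph object] + [AsyncIndex FancyStore]
  take FancyStore:  [CachedPool FrozenGraph object] + [FancyStore FancyAgent SmartCache CachedPool FrozenGraph object] + [FancyStore]
  take FancyAgent:  [CachedPool FrozenGraph object] + [FancyAgent SmartCache CachedPool FrozenGraph object]
  take SmartCache:  [CachedPool FrozenGraph object] + [SmartCache CachedPool FrozenGraph object]
  take CachedPool:  [CachedPool FrozenGraph object] + [CachedPool FrozenGraph object]
  take FrozenGraph:  [FrozenGraph object] + [FrozenGraph object]
  take object:  [object] + [object]

[RemoteRecord, AsyncIndex, FancyStore, FancyAgent, SmartCache, CachedPool, FrozenGraph, object]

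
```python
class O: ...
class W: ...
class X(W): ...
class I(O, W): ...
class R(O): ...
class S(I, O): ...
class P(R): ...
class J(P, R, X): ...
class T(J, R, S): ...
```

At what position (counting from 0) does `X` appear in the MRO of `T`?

7

L[T] = T + merge(L[J], L[R], L[S], [J R S])
  take J:  [J P R O X W object] + [R O object] + [S I O W object] + [J R S]
  take P:  [P R O X W object] + [R O object] + [S I O W object] + [R S]
  take R:  [R O X W object] + [R O object] + [S I O W object] + [R S]
  take S:  [O X W object] + [O object] + [S I O W object] + [S]
  take I:  [O X W object] + [O object] + [I O W object]
  take O:  [O X W object] + [O object] + [O W object]
  take X:  [X W object] + [object] + [W object]
  take W:  [W object] + [object] + [W object]
  take object:  [object] + [object] + [object]
MRO: T J P R S I O X W object
X sits at index 7.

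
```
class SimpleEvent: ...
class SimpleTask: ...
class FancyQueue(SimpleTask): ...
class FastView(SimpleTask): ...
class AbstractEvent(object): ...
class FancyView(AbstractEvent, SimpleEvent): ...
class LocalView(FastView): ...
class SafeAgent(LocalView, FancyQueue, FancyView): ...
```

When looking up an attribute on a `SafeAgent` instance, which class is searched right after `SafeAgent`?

LocalView

L[SafeAgent] = SafeAgent + merge(L[LocalView], L[FancyQueue], L[FancyView], [LocalView FancyQueue FancyView])
  take LocalView:  [LocalView FastView SimpleTask object] + [FancyQueue SimpleTask object] + [FancyView AbstractEvent SimpleEvent object] + [LocalView FancyQueue FancyView]
  take FastView:  [FastView SimpleTask object] + [FancyQueue SimpleTask object] + [FancyView AbstractEvent SimpleEvent object] + [FancyQueue FancyView]
  take FancyQueue:  [SimpleTask object] + [FancyQueue SimpleTask object] + [FancyView AbstractEvent SimpleEvent object] + [FancyQueue FancyView]
  take SimpleTask:  [SimpleTask object] + [SimpleTask object] + [FancyView AbstractEvent SimpleEvent object] + [FancyView]
  take FancyView:  [object] + [object] + [FancyView AbstractEvent SimpleEvent object] + [FancyView]
  take AbstractEvent:  [object] + [object] + [AbstractEvent SimpleEvent object]
  take SimpleEvent:  [object] + [object] + [SimpleEvent object]
  take object:  [object] + [object] + [object]
MRO: SafeAgent LocalView FastView FancyQueue SimpleTask FancyView AbstractEvent SimpleEvent object
SafeAgent is at position 0; next is LocalView.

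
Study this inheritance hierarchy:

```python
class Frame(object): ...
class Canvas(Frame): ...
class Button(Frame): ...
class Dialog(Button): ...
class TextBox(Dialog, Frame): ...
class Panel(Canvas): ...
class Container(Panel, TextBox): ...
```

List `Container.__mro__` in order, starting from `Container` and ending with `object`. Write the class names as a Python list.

L[Container] = Container + merge(L[Panel], L[TextBox], [Panel TextBox])
  take Panel:  [Panel Canvas Frame object] + [TextBox Dialog Button Frame object] + [Panel TextBox]
  take Canvas:  [Canvas Frame object] + [TextBox Dialog Button Frame object] + [TextBox]
  take TextBox:  [Frame object] + [TextBox Dialog Button Frame object] + [TextBox]
  take Dialog:  [Frame object] + [Dialog Button Frame object]
  take Button:  [Frame object] + [Button Frame object]
  take Frame:  [Frame object] + [Frame object]
  take object:  [object] + [object]

[Container, Panel, Canvas, TextBox, Dialog, Button, Frame, object]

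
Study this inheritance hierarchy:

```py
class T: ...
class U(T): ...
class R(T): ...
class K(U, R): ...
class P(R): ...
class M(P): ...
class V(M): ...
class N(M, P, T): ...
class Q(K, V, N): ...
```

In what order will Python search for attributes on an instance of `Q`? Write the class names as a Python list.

L[Q] = Q + merge(L[K], L[V], L[N], [K V N])
  take K:  [K U R T object] + [V M P R T object] + [N M P R T object] + [K V N]
  take U:  [U R T object] + [V M P R T object] + [N M P R T object] + [V N]
  take V:  [R T object] + [V M P R T object] + [N M P R T object] + [V N]
  take N:  [R T object] + [M P R T object] + [N M P R T object] + [N]
  take M:  [R T object] + [M P R T object] + [M P R T object]
  take P:  [R T object] + [P R T object] + [P R T object]
  take R:  [R T object] + [R T object] + [R T object]
  take T:  [T object] + [T object] + [T object]
  take object:  [object] + [object] + [object]

[Q, K, U, V, N, M, P, R, T, object]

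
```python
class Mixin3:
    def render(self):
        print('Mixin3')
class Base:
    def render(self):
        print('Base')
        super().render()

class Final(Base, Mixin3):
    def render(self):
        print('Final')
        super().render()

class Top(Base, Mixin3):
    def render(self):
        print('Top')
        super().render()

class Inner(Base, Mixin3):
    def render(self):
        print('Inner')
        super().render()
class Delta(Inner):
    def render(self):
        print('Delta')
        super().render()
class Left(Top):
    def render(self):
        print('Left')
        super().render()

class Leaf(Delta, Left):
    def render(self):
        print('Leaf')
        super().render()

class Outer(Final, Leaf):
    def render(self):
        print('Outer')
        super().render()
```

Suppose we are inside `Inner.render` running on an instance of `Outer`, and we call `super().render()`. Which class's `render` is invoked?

L[Outer] = Outer + merge(L[Final], L[Leaf], [Final Leaf])
  take Final:  [Final Base Mixin3 object] + [Leaf Delta Inner Left Top Base Mixin3 object] + [Final Leaf]
  take Leaf:  [Base Mixin3 object] + [Leaf Delta Inner Left Top Base Mixin3 object] + [Leaf]
  take Delta:  [Base Mixin3 object] + [Delta Inner Left Top Base Mixin3 object]
  take Inner:  [Base Mixin3 object] + [Inner Left Top Base Mixin3 object]
  take Left:  [Base Mixin3 object] + [Left Top Base Mixin3 object]
  take Top:  [Base Mixin3 object] + [Top Base Mixin3 object]
  take Base:  [Base Mixin3 object] + [Base Mixin3 object]
  take Mixin3:  [Mixin3 object] + [Mixin3 object]
  take object:  [object] + [object]
MRO: Outer Final Leaf Delta Inner Left Top Base Mixin3 object
super() in Inner.render on a Outer instance goes to the class after Inner in Outer's MRO: Left.

Left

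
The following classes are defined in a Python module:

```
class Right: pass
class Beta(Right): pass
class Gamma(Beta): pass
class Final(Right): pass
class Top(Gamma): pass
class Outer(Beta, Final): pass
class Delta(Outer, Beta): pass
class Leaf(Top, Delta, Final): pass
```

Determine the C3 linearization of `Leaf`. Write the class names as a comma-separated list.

Leaf, Top, Gamma, Delta, Outer, Beta, Final, Right, object

L[Leaf] = Leaf + merge(L[Top], L[Delta], L[Final], [Top Delta Final])
  take Top:  [Top Gamma Beta Right object] + [Delta Outer Beta Final Right object] + [Final Right object] + [Top Delta Final]
  take Gamma:  [Gamma Beta Right object] + [Delta Outer Beta Final Right object] + [Final Right object] + [Delta Final]
  take Delta:  [Beta Right object] + [Delta Outer Beta Final Right object] + [Final Right object] + [Delta Final]
  take Outer:  [Beta Right object] + [Outer Beta Final Right object] + [Final Right object] + [Final]
  take Beta:  [Beta Right object] + [Beta Final Right object] + [Final Right object] + [Final]
  take Final:  [Right object] + [Final Right object] + [Final Right object] + [Final]
  take Right:  [Right object] + [Right object] + [Right object]
  take object:  [object] + [object] + [object]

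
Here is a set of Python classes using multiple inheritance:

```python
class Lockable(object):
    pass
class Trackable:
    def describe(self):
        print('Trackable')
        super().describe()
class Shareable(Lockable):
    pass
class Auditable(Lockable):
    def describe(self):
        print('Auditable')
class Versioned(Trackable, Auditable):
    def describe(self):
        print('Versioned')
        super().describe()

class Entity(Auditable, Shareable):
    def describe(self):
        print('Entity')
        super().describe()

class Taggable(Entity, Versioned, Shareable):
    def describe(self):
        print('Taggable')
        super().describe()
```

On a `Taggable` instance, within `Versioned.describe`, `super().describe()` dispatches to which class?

Trackable

L[Taggable] = Taggable + merge(L[Entity], L[Versioned], L[Shareable], [Entity Versioned Shareable])
  take Entity:  [Entity Auditable Shareable Lockable object] + [Versioned Trackable Auditable Lockable object] + [Shareable Lockable object] + [Entity Versioned Shareable]
  take Versioned:  [Auditable Shareable Lockable object] + [Versioned Trackable Auditable Lockable object] + [Shareable Lockable object] + [Versioned Shareable]
  take Trackable:  [Auditable Shareable Lockable object] + [Trackable Auditable Lockable object] + [Shareable Lockable object] + [Shareable]
  take Auditable:  [Auditable Shareable Lockable object] + [Auditable Lockable object] + [Shareable Lockable object] + [Shareable]
  take Shareable:  [Shareable Lockable object] + [Lockable object] + [Shareable Lockable object] + [Shareable]
  take Lockable:  [Lockable object] + [Lockable object] + [Lockable object]
  take object:  [object] + [object] + [object]
MRO: Taggable Entity Versioned Trackable Auditable Shareable Lockable object
super() in Versioned.describe on a Taggable instance goes to the class after Versioned in Taggable's MRO: Trackable.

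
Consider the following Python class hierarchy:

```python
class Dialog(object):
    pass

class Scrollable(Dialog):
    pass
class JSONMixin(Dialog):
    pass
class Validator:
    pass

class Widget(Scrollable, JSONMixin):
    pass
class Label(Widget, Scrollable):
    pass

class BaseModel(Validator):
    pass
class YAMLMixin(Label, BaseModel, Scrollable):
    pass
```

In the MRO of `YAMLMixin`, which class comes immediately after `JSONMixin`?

Dialog

L[YAMLMixin] = YAMLMixin + merge(L[Label], L[BaseModel], L[Scrollable], [Label BaseModel Scrollable])
  take Label:  [Label Widget Scrollable JSONMixin Dialog object] + [BaseModel Validator object] + [Scrollable Dialog object] + [Label BaseModel Scrollable]
  take Widget:  [Widget Scrollable JSONMixin Dialog object] + [BaseModel Validator object] + [Scrollable Dialog object] + [BaseModel Scrollable]
  take BaseModel:  [Scrollable JSONMixin Dialog object] + [BaseModel Validator object] + [Scrollable Dialog object] + [BaseModel Scrollable]
  take Scrollable:  [Scrollable JSONMixin Dialog object] + [Validator object] + [Scrollable Dialog object] + [Scrollable]
  take JSONMixin:  [JSONMixin Dialog object] + [Validator object] + [Dialog object]
  take Dialog:  [Dialog object] + [Validator object] + [Dialog object]
  take Validator:  [object] + [Validator object] + [object]
  take object:  [object] + [object] + [object]
MRO: YAMLMixin Label Widget BaseModel Scrollable JSONMixin Dialog Validator object
JSONMixin is at position 5; next is Dialog.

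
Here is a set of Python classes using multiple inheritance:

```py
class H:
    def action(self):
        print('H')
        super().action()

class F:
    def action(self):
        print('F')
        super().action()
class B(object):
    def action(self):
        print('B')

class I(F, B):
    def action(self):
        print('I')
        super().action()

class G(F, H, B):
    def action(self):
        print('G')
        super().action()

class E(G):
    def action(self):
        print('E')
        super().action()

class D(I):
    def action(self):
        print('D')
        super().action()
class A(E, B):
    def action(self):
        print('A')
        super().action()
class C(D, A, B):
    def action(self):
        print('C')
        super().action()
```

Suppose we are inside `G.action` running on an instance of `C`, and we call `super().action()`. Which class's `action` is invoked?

L[C] = C + merge(L[D], L[A], L[B], [D A B])
  take D:  [D I F B object] + [A E G F H B object] + [B object] + [D A B]
  take I:  [I F B object] + [A E G F H B object] + [B object] + [A B]
  take A:  [F B object] + [A E G F H B object] + [B object] + [A B]
  take E:  [F B object] + [E G F H B object] + [B object] + [B]
  take G:  [F B object] + [G F H B object] + [B object] + [B]
  take F:  [F B object] + [F H B object] + [B object] + [B]
  take H:  [B object] + [H B object] + [B object] + [B]
  take B:  [B object] + [B object] + [B object] + [B]
  take object:  [object] + [object] + [object]
MRO: C D I A E G F H B object
super() in G.action on a C instance goes to the class after G in C's MRO: F.

F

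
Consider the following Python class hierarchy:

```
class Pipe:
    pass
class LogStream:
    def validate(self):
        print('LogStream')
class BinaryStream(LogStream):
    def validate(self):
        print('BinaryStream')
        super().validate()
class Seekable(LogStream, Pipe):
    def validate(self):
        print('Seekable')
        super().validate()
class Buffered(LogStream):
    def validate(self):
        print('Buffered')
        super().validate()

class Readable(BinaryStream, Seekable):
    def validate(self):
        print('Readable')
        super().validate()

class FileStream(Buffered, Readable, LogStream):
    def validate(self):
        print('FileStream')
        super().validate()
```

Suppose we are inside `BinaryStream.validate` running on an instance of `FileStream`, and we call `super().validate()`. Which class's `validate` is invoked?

L[FileStream] = FileStream + merge(L[Buffered], L[Readable], L[LogStream], [Buffered Readable LogStream])
  take Buffered:  [Buffered LogStream object] + [Readable BinaryStream Seekable LogStream Pipe object] + [LogStream object] + [Buffered Readable LogStream]
  take Readable:  [LogStream object] + [Readable BinaryStream Seekable LogStream Pipe object] + [LogStream object] + [Readable LogStream]
  take BinaryStream:  [LogStream object] + [BinaryStream Seekable LogStream Pipe object] + [LogStream object] + [LogStream]
  take Seekable:  [LogStream object] + [Seekable LogStream Pipe object] + [LogStream object] + [LogStream]
  take LogStream:  [LogStream object] + [LogStream Pipe object] + [LogStream object] + [LogStream]
  take Pipe:  [object] + [Pipe object] + [object]
  take object:  [object] + [object] + [object]
MRO: FileStream Buffered Readable BinaryStream Seekable LogStream Pipe object
super() in BinaryStream.validate on a FileStream instance goes to the class after BinaryStream in FileStream's MRO: Seekable.

Seekable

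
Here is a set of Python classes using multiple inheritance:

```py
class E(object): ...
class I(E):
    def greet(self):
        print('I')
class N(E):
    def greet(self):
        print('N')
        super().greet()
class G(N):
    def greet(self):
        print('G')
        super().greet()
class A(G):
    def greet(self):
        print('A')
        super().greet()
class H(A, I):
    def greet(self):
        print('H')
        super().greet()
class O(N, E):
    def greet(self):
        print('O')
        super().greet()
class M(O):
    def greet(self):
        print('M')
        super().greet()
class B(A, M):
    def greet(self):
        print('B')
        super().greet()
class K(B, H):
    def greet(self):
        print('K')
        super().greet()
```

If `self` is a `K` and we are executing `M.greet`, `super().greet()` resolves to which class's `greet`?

O

L[K] = K + merge(L[B], L[H], [B H])
  take B:  [B A G M O N E object] + [H A G N I E object] + [B H]
  take H:  [A G M O N E object] + [H A G N I E object] + [H]
  take A:  [A G M O N E object] + [A G N I E object]
  take G:  [G M O N E object] + [G N I E object]
  take M:  [M O N E object] + [N I E object]
  take O:  [O N E object] + [N I E object]
  take N:  [N E object] + [N I E object]
  take I:  [E object] + [I E object]
  take E:  [E object] + [E object]
  take object:  [object] + [object]
MRO: K B H A G M O N I E object
super() in M.greet on a K instance goes to the class after M in K's MRO: O.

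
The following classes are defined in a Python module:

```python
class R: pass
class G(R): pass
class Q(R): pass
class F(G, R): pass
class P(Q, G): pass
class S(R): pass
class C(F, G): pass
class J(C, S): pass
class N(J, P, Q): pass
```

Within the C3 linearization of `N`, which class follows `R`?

L[N] = N + merge(L[J], L[P], L[Q], [J P Q])
  take J:  [J C F G S R object] + [P Q G R object] + [Q R object] + [J P Q]
  take C:  [C F G S R object] + [P Q G R object] + [Q R object] + [P Q]
  take F:  [F G S R object] + [P Q G R object] + [Q R object] + [P Q]
  take P:  [G S R object] + [P Q G R object] + [Q R object] + [P Q]
  take Q:  [G S R object] + [Q G R object] + [Q R object] + [Q]
  take G:  [G S R object] + [G R object] + [R object]
  take S:  [S R object] + [R object] + [R object]
  take R:  [R object] + [R object] + [R object]
  take object:  [object] + [object] + [object]
MRO: N J C F P Q G S R object
R is at position 8; next is object.

object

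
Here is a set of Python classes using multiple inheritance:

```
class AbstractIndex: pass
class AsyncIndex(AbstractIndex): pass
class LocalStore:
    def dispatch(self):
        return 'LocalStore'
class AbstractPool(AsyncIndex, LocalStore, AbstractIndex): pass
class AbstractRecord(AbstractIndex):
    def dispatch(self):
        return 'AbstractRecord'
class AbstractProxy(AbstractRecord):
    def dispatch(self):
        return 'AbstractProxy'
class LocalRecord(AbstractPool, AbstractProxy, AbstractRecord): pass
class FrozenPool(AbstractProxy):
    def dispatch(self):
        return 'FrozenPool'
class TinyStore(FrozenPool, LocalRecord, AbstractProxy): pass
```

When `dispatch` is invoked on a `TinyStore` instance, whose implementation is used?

FrozenPool

L[TinyStore] = TinyStore + merge(L[FrozenPool], L[LocalRecord], L[AbstractProxy], [FrozenPool LocalRecord AbstractProxy])
  take FrozenPool:  [FrozenPool AbstractProxy AbstractRecord AbstractIndex object] + [LocalRecord AbstractPool AsyncIndex LocalStore AbstractProxy AbstractRecord AbstractIndex object] + [AbstractProxy AbstractRecord AbstractIndex object] + [FrozenPool LocalRecord AbstractProxy]
  take LocalRecord:  [AbstractProxy AbstractRecord AbstractIndex object] + [LocalRecord AbstractPool AsyncIndex LocalStore AbstractProxy AbstractRecord AbstractIndex object] + [AbstractProxy AbstractRecord AbstractIndex object] + [LocalRecord AbstractProxy]
  take AbstractPool:  [AbstractProxy AbstractRecord AbstractIndex object] + [AbstractPool AsyncIndex LocalStore AbstractProxy AbstractRecord AbstractIndex object] + [AbstractProxy AbstractRecord AbstractIndex object] + [AbstractProxy]
  take AsyncIndex:  [AbstractProxy AbstractRecord AbstractIndex object] + [AsyncIndex LocalStore AbstractProxy AbstractRecord AbstractIndex object] + [AbstractProxy AbstractRecord AbstractIndex object] + [AbstractProxy]
  take LocalStore:  [AbstractProxy AbstractRecord AbstractIndex object] + [LocalStore AbstractProxy AbstractRecord AbstractIndex object] + [AbstractProxy AbstractRecord AbstractIndex object] + [AbstractProxy]
  take AbstractProxy:  [AbstractProxy AbstractRecord AbstractIndex object] + [AbstractProxy AbstractRecord AbstractIndex object] + [AbstractProxy AbstractRecord AbstractIndex object] + [AbstractProxy]
  take AbstractRecord:  [AbstractRecord AbstractIndex object] + [AbstractRecord AbstractIndex object] + [AbstractRecord AbstractIndex object]
  take AbstractIndex:  [AbstractIndex object] + [AbstractIndex object] + [AbstractIndex object]
  take object:  [object] + [object] + [object]
MRO: TinyStore FrozenPool LocalRecord AbstractPool AsyncIndex LocalStore AbstractProxy AbstractRecord AbstractIndex object
dispatch is defined in: AbstractProxy, AbstractRecord, FrozenPool, LocalStore. First along the MRO is FrozenPool.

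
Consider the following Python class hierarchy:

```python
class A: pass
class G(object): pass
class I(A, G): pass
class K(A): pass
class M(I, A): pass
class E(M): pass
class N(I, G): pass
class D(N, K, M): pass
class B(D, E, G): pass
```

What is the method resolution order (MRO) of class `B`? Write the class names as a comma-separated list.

B, D, N, K, E, M, I, A, G, object

L[B] = B + merge(L[D], L[E], L[G], [D E G])
  take D:  [D N K M I A G object] + [E M I A G object] + [G object] + [D E G]
  take N:  [N K M I A G object] + [E M I A G object] + [G object] + [E G]
  take K:  [K M I A G object] + [E M I A G object] + [G object] + [E G]
  take E:  [M I A G object] + [E M I A G object] + [G object] + [E G]
  take M:  [M I A G object] + [M I A G object] + [G object] + [G]
  take I:  [I A G object] + [I A G object] + [G object] + [G]
  take A:  [A G object] + [A G object] + [G object] + [G]
  take G:  [G object] + [G object] + [G object] + [G]
  take object:  [object] + [object] + [object]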